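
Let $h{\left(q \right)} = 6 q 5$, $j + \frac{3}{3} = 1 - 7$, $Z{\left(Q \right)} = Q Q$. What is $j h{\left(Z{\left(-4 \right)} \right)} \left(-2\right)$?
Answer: $6720$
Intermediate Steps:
$Z{\left(Q \right)} = Q^{2}$
$j = -7$ ($j = -1 + \left(1 - 7\right) = -1 - 6 = -7$)
$h{\left(q \right)} = 30 q$
$j h{\left(Z{\left(-4 \right)} \right)} \left(-2\right) = - 7 \cdot 30 \left(-4\right)^{2} \left(-2\right) = - 7 \cdot 30 \cdot 16 \left(-2\right) = \left(-7\right) 480 \left(-2\right) = \left(-3360\right) \left(-2\right) = 6720$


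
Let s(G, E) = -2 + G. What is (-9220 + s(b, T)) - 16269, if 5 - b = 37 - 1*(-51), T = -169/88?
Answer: -25574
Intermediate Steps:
T = -169/88 (T = -169*1/88 = -169/88 ≈ -1.9205)
b = -83 (b = 5 - (37 - 1*(-51)) = 5 - (37 + 51) = 5 - 1*88 = 5 - 88 = -83)
(-9220 + s(b, T)) - 16269 = (-9220 + (-2 - 83)) - 16269 = (-9220 - 85) - 16269 = -9305 - 16269 = -25574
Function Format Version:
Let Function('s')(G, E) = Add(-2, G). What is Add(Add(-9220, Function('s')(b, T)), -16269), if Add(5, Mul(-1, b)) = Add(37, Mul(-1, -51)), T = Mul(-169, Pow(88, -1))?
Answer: -25574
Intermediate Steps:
T = Rational(-169, 88) (T = Mul(-169, Rational(1, 88)) = Rational(-169, 88) ≈ -1.9205)
b = -83 (b = Add(5, Mul(-1, Add(37, Mul(-1, -51)))) = Add(5, Mul(-1, Add(37, 51))) = Add(5, Mul(-1, 88)) = Add(5, -88) = -83)
Add(Add(-9220, Function('s')(b, T)), -16269) = Add(Add(-9220, Add(-2, -83)), -16269) = Add(Add(-9220, -85), -16269) = Add(-9305, -16269) = -25574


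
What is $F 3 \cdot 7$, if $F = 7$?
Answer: $147$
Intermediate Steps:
$F 3 \cdot 7 = 7 \cdot 3 \cdot 7 = 21 \cdot 7 = 147$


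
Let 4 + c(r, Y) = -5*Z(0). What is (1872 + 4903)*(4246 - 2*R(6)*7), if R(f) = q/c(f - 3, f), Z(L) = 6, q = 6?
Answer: 489317600/17 ≈ 2.8783e+7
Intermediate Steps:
c(r, Y) = -34 (c(r, Y) = -4 - 5*6 = -4 - 30 = -34)
R(f) = -3/17 (R(f) = 6/(-34) = 6*(-1/34) = -3/17)
(1872 + 4903)*(4246 - 2*R(6)*7) = (1872 + 4903)*(4246 - 2*(-3/17)*7) = 6775*(4246 + (6/17)*7) = 6775*(4246 + 42/17) = 6775*(72224/17) = 489317600/17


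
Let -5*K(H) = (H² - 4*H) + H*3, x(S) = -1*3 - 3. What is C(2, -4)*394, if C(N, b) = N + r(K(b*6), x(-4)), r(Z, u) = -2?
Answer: 0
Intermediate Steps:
x(S) = -6 (x(S) = -3 - 3 = -6)
K(H) = -H²/5 + H/5 (K(H) = -((H² - 4*H) + H*3)/5 = -((H² - 4*H) + 3*H)/5 = -(H² - H)/5 = -H²/5 + H/5)
C(N, b) = -2 + N (C(N, b) = N - 2 = -2 + N)
C(2, -4)*394 = (-2 + 2)*394 = 0*394 = 0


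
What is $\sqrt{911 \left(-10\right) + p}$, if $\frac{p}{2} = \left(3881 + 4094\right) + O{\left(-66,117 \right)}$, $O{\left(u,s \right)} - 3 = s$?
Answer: $2 \sqrt{1770} \approx 84.143$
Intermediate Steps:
$O{\left(u,s \right)} = 3 + s$
$p = 16190$ ($p = 2 \left(\left(3881 + 4094\right) + \left(3 + 117\right)\right) = 2 \left(7975 + 120\right) = 2 \cdot 8095 = 16190$)
$\sqrt{911 \left(-10\right) + p} = \sqrt{911 \left(-10\right) + 16190} = \sqrt{-9110 + 16190} = \sqrt{7080} = 2 \sqrt{1770}$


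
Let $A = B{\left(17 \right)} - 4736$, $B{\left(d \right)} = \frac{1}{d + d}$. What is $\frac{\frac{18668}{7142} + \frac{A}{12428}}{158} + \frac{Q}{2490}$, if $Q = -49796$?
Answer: $- \frac{5931773627470153}{296822248198320} \approx -19.984$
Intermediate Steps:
$B{\left(d \right)} = \frac{1}{2 d}$
$A = - \frac{161023}{34}$ ($A = \frac{1}{2 \cdot 17} - 4736 = \frac{1}{2} \cdot \frac{1}{17} - 4736 = \frac{1}{34} - 4736 = - \frac{161023}{34} \approx -4736.0$)
$\frac{\frac{18668}{7142} + \frac{A}{12428}}{158} + \frac{Q}{2490} = \frac{\frac{18668}{7142} - \frac{161023}{34 \cdot 12428}}{158} - \frac{49796}{2490} = \left(18668 \cdot \frac{1}{7142} - \frac{161023}{422552}\right) \frac{1}{158} - \frac{24898}{1245} = \left(\frac{9334}{3571} - \frac{161023}{422552}\right) \frac{1}{158} - \frac{24898}{1245} = \frac{3369087235}{1508933192} \cdot \frac{1}{158} - \frac{24898}{1245} = \frac{3369087235}{238411444336} - \frac{24898}{1245} = - \frac{5931773627470153}{296822248198320}$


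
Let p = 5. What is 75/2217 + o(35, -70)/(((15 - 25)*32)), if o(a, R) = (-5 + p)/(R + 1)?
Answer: 25/739 ≈ 0.033830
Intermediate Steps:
o(a, R) = 0 (o(a, R) = (-5 + 5)/(R + 1) = 0/(1 + R) = 0)
75/2217 + o(35, -70)/(((15 - 25)*32)) = 75/2217 + 0/(((15 - 25)*32)) = 75*(1/2217) + 0/((-10*32)) = 25/739 + 0/(-320) = 25/739 + 0*(-1/320) = 25/739 + 0 = 25/739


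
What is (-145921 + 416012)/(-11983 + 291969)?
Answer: 270091/279986 ≈ 0.96466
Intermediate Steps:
(-145921 + 416012)/(-11983 + 291969) = 270091/279986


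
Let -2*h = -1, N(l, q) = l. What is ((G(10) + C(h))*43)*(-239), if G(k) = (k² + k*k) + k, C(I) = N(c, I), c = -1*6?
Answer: -2096508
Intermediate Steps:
c = -6
h = ½ (h = -½*(-1) = ½ ≈ 0.50000)
C(I) = -6
G(k) = k + 2*k² (G(k) = (k² + k²) + k = 2*k² + k = k + 2*k²)
((G(10) + C(h))*43)*(-239) = ((10*(1 + 2*10) - 6)*43)*(-239) = ((10*(1 + 20) - 6)*43)*(-239) = ((10*21 - 6)*43)*(-239) = ((210 - 6)*43)*(-239) = (204*43)*(-239) = 8772*(-239) = -2096508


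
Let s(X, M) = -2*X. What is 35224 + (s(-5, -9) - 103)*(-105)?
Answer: 44989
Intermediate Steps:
35224 + (s(-5, -9) - 103)*(-105) = 35224 + (-2*(-5) - 103)*(-105) = 35224 + (10 - 103)*(-105) = 35224 - 93*(-105) = 35224 + 9765 = 44989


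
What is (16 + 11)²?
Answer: 729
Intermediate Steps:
(16 + 11)² = 27² = 729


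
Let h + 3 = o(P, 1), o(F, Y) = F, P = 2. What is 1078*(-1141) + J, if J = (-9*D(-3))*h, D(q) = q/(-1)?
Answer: -1229971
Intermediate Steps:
D(q) = -q (D(q) = q*(-1) = -q)
h = -1 (h = -3 + 2 = -1)
J = 27 (J = -(-9)*(-3)*(-1) = -9*3*(-1) = -27*(-1) = 27)
1078*(-1141) + J = 1078*(-1141) + 27 = -1229998 + 27 = -1229971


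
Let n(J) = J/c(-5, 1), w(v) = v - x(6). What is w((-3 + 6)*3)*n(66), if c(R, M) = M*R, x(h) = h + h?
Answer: 198/5 ≈ 39.600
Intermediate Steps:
x(h) = 2*h
w(v) = -12 + v (w(v) = v - 2*6 = v - 1*12 = v - 12 = -12 + v)
n(J) = -J/5 (n(J) = J/((1*(-5))) = J/(-5) = J*(-1/5) = -J/5)
w((-3 + 6)*3)*n(66) = (-12 + (-3 + 6)*3)*(-1/5*66) = (-12 + 3*3)*(-66/5) = (-12 + 9)*(-66/5) = -3*(-66/5) = 198/5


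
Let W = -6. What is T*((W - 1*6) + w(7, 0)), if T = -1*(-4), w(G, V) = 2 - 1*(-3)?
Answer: -28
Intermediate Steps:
w(G, V) = 5 (w(G, V) = 2 + 3 = 5)
T = 4
T*((W - 1*6) + w(7, 0)) = 4*((-6 - 1*6) + 5) = 4*((-6 - 6) + 5) = 4*(-12 + 5) = 4*(-7) = -28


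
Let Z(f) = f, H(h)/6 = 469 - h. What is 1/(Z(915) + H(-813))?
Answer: 1/8607 ≈ 0.00011618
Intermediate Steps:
H(h) = 2814 - 6*h (H(h) = 6*(469 - h) = 2814 - 6*h)
1/(Z(915) + H(-813)) = 1/(915 + (2814 - 6*(-813))) = 1/(915 + (2814 + 4878)) = 1/(915 + 7692) = 1/8607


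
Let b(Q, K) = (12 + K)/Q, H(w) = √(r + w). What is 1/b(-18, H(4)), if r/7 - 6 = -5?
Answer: -216/133 + 18*√11/133 ≈ -1.1752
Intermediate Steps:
r = 7 (r = 42 + 7*(-5) = 42 - 35 = 7)
H(w) = √(7 + w)
b(Q, K) = (12 + K)/Q
1/b(-18, H(4)) = 1/((12 + √(7 + 4))/(-18)) = 1/(-(12 + √11)/18) = 1/(-⅔ - √11/18)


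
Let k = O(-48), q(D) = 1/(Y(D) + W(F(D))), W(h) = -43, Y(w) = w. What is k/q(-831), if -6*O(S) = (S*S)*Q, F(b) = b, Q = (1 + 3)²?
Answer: 5369856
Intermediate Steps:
Q = 16 (Q = 4² = 16)
O(S) = -8*S²/3 (O(S) = -S*S*16/6 = -S²*16/6 = -8*S²/3)
q(D) = 1/(-43 + D) (q(D) = 1/(D - 43) = 1/(-43 + D))
k = -6144 (k = -8/3*(-48)² = -8/3*2304 = -6144)
k/q(-831) = -6144/(1/(-43 - 831)) = -6144/(1/(-874)) = -6144/(-1/874) = -6144*(-874) = 5369856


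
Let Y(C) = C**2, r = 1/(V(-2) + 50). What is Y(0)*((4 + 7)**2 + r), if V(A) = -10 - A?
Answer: 0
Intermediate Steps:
r = 1/42 (r = 1/((-10 - 1*(-2)) + 50) = 1/((-10 + 2) + 50) = 1/(-8 + 50) = 1/42 ≈ 0.023810)
Y(0)*((4 + 7)**2 + r) = 0**2*((4 + 7)**2 + 1/42) = 0*(11**2 + 1/42) = 0*(121 + 1/42) = 0*(5083/42) = 0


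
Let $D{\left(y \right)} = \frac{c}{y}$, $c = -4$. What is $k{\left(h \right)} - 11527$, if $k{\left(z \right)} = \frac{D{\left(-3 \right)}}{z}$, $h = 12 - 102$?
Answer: $- \frac{1556147}{135} \approx -11527.0$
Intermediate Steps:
$h = -90$ ($h = 12 - 102 = -90$)
$D{\left(y \right)} = - \frac{4}{y}$
$k{\left(z \right)} = \frac{4}{3 z}$ ($k{\left(z \right)} = \frac{\left(-4\right) \frac{1}{-3}}{z} = \frac{\left(-4\right) \left(- \frac{1}{3}\right)}{z} = \frac{4}{3 z}$)
$k{\left(h \right)} - 11527 = \frac{4}{3 \left(-90\right)} - 11527 = \frac{4}{3} \left(- \frac{1}{90}\right) - 11527 = - \frac{2}{135} - 11527 = - \frac{1556147}{135}$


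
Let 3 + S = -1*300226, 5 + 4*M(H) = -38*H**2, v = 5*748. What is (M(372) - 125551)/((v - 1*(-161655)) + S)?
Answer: 5760801/539336 ≈ 10.681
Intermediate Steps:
v = 3740
M(H) = -5/4 - 19*H**2/2 (M(H) = -5/4 + (-38*H**2)/4 = -5/4 - 19*H**2/2)
S = -300229 (S = -3 - 1*300226 = -3 - 300226 = -300229)
(M(372) - 125551)/((v - 1*(-161655)) + S) = ((-5/4 - 19/2*372**2) - 125551)/((3740 - 1*(-161655)) - 300229) = ((-5/4 - 19/2*138384) - 125551)/((3740 + 161655) - 300229) = ((-5/4 - 1314648) - 125551)/(165395 - 300229) = (-5258597/4 - 125551)/(-134834) = -5760801/4*(-1/134834) = 5760801/539336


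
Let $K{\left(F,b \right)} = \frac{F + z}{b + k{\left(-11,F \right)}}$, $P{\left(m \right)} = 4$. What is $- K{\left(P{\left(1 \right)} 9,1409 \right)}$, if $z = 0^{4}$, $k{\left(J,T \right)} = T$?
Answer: $- \frac{36}{1445} \approx -0.024913$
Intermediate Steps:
$z = 0$
$K{\left(F,b \right)} = \frac{F}{F + b}$ ($K{\left(F,b \right)} = \frac{F + 0}{b + F} = \frac{F}{F + b}$)
$- K{\left(P{\left(1 \right)} 9,1409 \right)} = - \frac{4 \cdot 9}{4 \cdot 9 + 1409} = - \frac{36}{36 + 1409} = - \frac{36}{1445}$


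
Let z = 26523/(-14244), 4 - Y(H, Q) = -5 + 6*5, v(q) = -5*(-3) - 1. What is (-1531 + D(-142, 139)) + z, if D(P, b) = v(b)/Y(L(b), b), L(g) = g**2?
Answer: -21843583/14244 ≈ -1533.5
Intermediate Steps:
v(q) = 14 (v(q) = 15 - 1 = 14)
Y(H, Q) = -21 (Y(H, Q) = 4 - (-5 + 6*5) = 4 - (-5 + 30) = 4 - 1*25 = 4 - 25 = -21)
D(P, b) = -2/3 (D(P, b) = 14/(-21) = 14*(-1/21) = -2/3)
z = -8841/4748 (z = 26523*(-1/14244) = -8841/4748 ≈ -1.8620)
(-1531 + D(-142, 139)) + z = (-1531 - 2/3) - 8841/4748 = -4595/3 - 8841/4748 = -21843583/14244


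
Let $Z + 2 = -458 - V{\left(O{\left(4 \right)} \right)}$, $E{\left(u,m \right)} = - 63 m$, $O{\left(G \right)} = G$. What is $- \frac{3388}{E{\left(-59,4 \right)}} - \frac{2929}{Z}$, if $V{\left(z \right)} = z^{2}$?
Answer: $\frac{83957}{4284} \approx 19.598$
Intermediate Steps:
$Z = -476$ ($Z = -2 - 474 = -476$)
$- \frac{3388}{E{\left(-59,4 \right)}} - \frac{2929}{Z} = - \frac{3388}{\left(-63\right) 4} - \frac{2929}{-476} = - \frac{3388}{-252} - - \frac{2929}{476} = \left(-3388\right) \left(- \frac{1}{252}\right) + \frac{2929}{476} = \frac{121}{9} + \frac{2929}{476} = \frac{83957}{4284}$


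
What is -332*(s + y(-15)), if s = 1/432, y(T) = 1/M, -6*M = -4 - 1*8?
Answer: -18011/108 ≈ -166.77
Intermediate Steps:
M = 2 (M = -(-4 - 1*8)/6 = -(-4 - 8)/6 = -1/6*(-12) = 2)
y(T) = 1/2
s = 1/432 ≈ 0.0023148
-332*(s + y(-15)) = -332*(1/432 + 1/2) = -332*217/432 = -18011/108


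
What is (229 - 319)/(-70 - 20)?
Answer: 1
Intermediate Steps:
(229 - 319)/(-70 - 20) = -90/(-90) = -90*(-1/90) = 1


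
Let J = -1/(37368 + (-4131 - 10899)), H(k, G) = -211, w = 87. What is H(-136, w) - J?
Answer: -4713317/22338 ≈ -211.00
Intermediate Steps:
J = -1/22338 (J = -1/(37368 - 15030) = -1/22338 ≈ -4.4767e-5)
H(-136, w) - J = -211 - 1*(-1/22338) = -211 + 1/22338 = -4713317/22338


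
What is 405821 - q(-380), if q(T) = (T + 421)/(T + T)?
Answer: 308424001/760 ≈ 4.0582e+5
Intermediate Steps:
q(T) = (421 + T)/(2*T) (q(T) = (421 + T)/((2*T)) = (421 + T)*(1/(2*T)) = (421 + T)/(2*T))
405821 - q(-380) = 405821 - (421 - 380)/(2*(-380)) = 405821 - (-1)*41/(2*380) = 405821 - 1*(-41/760) = 405821 + 41/760 = 308424001/760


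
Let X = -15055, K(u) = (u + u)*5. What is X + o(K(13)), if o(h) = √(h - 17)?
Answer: -15055 + √113 ≈ -15044.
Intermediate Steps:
K(u) = 10*u (K(u) = (2*u)*5 = 10*u)
o(h) = √(-17 + h)
X + o(K(13)) = -15055 + √(-17 + 10*13) = -15055 + √(-17 + 130) = -15055 + √113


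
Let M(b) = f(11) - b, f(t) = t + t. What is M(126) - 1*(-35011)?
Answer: 34907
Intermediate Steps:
f(t) = 2*t
M(b) = 22 - b (M(b) = 2*11 - b = 22 - b)
M(126) - 1*(-35011) = (22 - 1*126) - 1*(-35011) = (22 - 126) + 35011 = -104 + 35011 = 34907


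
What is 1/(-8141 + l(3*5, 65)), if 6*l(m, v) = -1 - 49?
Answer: -3/24448 ≈ -0.00012271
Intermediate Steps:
l(m, v) = -25/3 (l(m, v) = (-1 - 49)/6 = (⅙)*(-50) = -25/3)
1/(-8141 + l(3*5, 65)) = 1/(-8141 - 25/3) = 1/(-24448/3) = -3/24448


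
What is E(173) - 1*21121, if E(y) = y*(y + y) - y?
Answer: 38564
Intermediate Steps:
E(y) = -y + 2*y² (E(y) = y*(2*y) - y = 2*y² - y = -y + 2*y²)
E(173) - 1*21121 = 173*(-1 + 2*173) - 1*21121 = 173*(-1 + 346) - 21121 = 173*345 - 21121 = 59685 - 21121 = 38564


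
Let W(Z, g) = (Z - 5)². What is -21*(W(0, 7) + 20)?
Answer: -945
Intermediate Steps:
W(Z, g) = (-5 + Z)²
-21*(W(0, 7) + 20) = -21*((-5 + 0)² + 20) = -21*((-5)² + 20) = -21*(25 + 20) = -21*45 = -945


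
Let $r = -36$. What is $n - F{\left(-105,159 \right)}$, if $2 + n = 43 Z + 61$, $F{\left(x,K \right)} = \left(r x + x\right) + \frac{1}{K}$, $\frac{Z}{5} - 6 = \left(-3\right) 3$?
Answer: $- \frac{677500}{159} \approx -4261.0$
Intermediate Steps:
$Z = -15$ ($Z = 30 + 5 \left(\left(-3\right) 3\right) = 30 + 5 \left(-9\right) = 30 - 45 = -15$)
$F{\left(x,K \right)} = \frac{1}{K} - 35 x$ ($F{\left(x,K \right)} = \left(- 36 x + x\right) + \frac{1}{K} = - 35 x + \frac{1}{K} = \frac{1}{K} - 35 x$)
$n = -586$ ($n = -2 + \left(43 \left(-15\right) + 61\right) = -2 + \left(-645 + 61\right) = -2 - 584 = -586$)
$n - F{\left(-105,159 \right)} = -586 - \left(\frac{1}{159} - -3675\right) = -586 - \left(\frac{1}{159} + 3675\right) = -586 - \frac{584326}{159} = - \frac{677500}{159}$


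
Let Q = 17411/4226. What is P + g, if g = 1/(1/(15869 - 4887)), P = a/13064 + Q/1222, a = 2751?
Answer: 185228060452083/16866185752 ≈ 10982.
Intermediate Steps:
Q = 17411/4226 (Q = 17411*(1/4226) = 17411/4226 ≈ 4.1200)
P = 3608523619/16866185752 (P = 2751/13064 + (17411/4226)/1222 = 2751*(1/13064) + (17411/4226)*(1/1222) = 2751/13064 + 17411/5164172 = 3608523619/16866185752 ≈ 0.21395)
g = 10982 (g = 1/(1/10982) = 10982)
P + g = 3608523619/16866185752 + 10982 = 185228060452083/16866185752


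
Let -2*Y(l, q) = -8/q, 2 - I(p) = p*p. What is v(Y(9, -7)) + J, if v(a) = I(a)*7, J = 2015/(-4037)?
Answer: 316929/28259 ≈ 11.215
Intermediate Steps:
I(p) = 2 - p² (I(p) = 2 - p*p = 2 - p²)
Y(l, q) = 4/q (Y(l, q) = -(-4)/q = 4/q)
J = -2015/4037 (J = 2015*(-1/4037) = -2015/4037 ≈ -0.49913)
v(a) = 14 - 7*a² (v(a) = (2 - a²)*7 = 14 - 7*a²)
v(Y(9, -7)) + J = (14 - 7*(4/(-7))²) - 2015/4037 = (14 - 7*(4*(-⅐))²) - 2015/4037 = (14 - 7*(-4/7)²) - 2015/4037 = (14 - 7*16/49) - 2015/4037 = (14 - 16/7) - 2015/4037 = 82/7 - 2015/4037 = 316929/28259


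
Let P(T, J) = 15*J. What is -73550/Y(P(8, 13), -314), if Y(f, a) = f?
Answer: -14710/39 ≈ -377.18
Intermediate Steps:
-73550/Y(P(8, 13), -314) = -73550/(15*13) = -73550/195 = -73550*1/195 = -14710/39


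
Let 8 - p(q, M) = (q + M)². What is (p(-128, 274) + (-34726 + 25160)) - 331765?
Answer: -362639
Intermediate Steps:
p(q, M) = 8 - (M + q)² (p(q, M) = 8 - (q + M)² = 8 - (M + q)²)
(p(-128, 274) + (-34726 + 25160)) - 331765 = ((8 - (274 - 128)²) + (-34726 + 25160)) - 331765 = ((8 - 1*146²) - 9566) - 331765 = ((8 - 1*21316) - 9566) - 331765 = ((8 - 21316) - 9566) - 331765 = (-21308 - 9566) - 331765 = -30874 - 331765 = -362639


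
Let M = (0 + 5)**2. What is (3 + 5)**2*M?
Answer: 1600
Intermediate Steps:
M = 25 (M = 5**2 = 25)
(3 + 5)**2*M = (3 + 5)**2*25 = 8**2*25 = 64*25 = 1600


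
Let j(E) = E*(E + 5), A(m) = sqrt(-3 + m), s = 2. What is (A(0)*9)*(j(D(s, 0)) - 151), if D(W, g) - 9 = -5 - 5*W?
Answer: -1305*I*sqrt(3) ≈ -2260.3*I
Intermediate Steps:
D(W, g) = 4 - 5*W (D(W, g) = 9 + (-5 - 5*W) = 4 - 5*W)
j(E) = E*(5 + E)
(A(0)*9)*(j(D(s, 0)) - 151) = (sqrt(-3 + 0)*9)*((4 - 5*2)*(5 + (4 - 5*2)) - 151) = (sqrt(-3)*9)*((4 - 10)*(5 + (4 - 10)) - 151) = ((I*sqrt(3))*9)*(-6*(5 - 6) - 151) = (9*I*sqrt(3))*(-6*(-1) - 151) = (9*I*sqrt(3))*(6 - 151) = (9*I*sqrt(3))*(-145) = -1305*I*sqrt(3)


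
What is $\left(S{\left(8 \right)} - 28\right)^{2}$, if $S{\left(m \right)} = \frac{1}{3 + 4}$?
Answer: $\frac{38025}{49} \approx 776.02$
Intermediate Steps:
$S{\left(m \right)} = \frac{1}{7}$
$\left(S{\left(8 \right)} - 28\right)^{2} = \left(\frac{1}{7} - 28\right)^{2} = \left(- \frac{195}{7}\right)^{2} = \frac{38025}{49}$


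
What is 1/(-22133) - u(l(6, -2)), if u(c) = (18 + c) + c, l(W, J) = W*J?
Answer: 132797/22133 ≈ 6.0000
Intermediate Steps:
l(W, J) = J*W
u(c) = 18 + 2*c
1/(-22133) - u(l(6, -2)) = 1/(-22133) - (18 + 2*(-2*6)) = -1/22133 - (18 + 2*(-12)) = -1/22133 - (18 - 24) = -1/22133 - 1*(-6) = -1/22133 + 6 = 132797/22133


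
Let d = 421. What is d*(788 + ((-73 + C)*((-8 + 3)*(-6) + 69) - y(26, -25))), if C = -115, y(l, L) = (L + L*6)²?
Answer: -20397029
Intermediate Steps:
y(l, L) = 49*L² (y(l, L) = (L + 6*L)² = (7*L)² = 49*L²)
d*(788 + ((-73 + C)*((-8 + 3)*(-6) + 69) - y(26, -25))) = 421*(788 + ((-73 - 115)*((-8 + 3)*(-6) + 69) - 49*(-25)²)) = 421*(788 + (-188*(-5*(-6) + 69) - 49*625)) = 421*(788 + (-188*(30 + 69) - 1*30625)) = 421*(788 + (-188*99 - 30625)) = 421*(788 + (-18612 - 30625)) = 421*(788 - 49237) = 421*(-48449) = -20397029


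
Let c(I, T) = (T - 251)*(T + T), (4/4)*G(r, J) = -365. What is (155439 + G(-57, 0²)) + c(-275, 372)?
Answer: 245098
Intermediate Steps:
G(r, J) = -365
c(I, T) = 2*T*(-251 + T) (c(I, T) = (-251 + T)*(2*T) = 2*T*(-251 + T))
(155439 + G(-57, 0²)) + c(-275, 372) = (155439 - 365) + 2*372*(-251 + 372) = 155074 + 2*372*121 = 155074 + 90024 = 245098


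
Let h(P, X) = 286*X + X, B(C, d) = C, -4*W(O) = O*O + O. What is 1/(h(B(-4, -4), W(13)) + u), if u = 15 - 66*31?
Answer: -2/30179 ≈ -6.6271e-5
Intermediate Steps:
W(O) = -O/4 - O²/4 (W(O) = -(O*O + O)/4 = -(O² + O)/4 = -(O + O²)/4 = -O/4 - O²/4)
u = -2031 (u = 15 - 2046 = -2031)
h(P, X) = 287*X
1/(h(B(-4, -4), W(13)) + u) = 1/(287*(-¼*13*(1 + 13)) - 2031) = 1/(287*(-¼*13*14) - 2031) = 1/(287*(-91/2) - 2031) = 1/(-26117/2 - 2031) = 1/(-30179/2) = -2/30179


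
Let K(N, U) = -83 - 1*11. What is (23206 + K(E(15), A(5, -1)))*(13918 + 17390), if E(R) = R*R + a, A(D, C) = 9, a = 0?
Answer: 723590496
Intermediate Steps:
E(R) = R² (E(R) = R*R + 0 = R² + 0 = R²)
K(N, U) = -94 (K(N, U) = -83 - 11 = -94)
(23206 + K(E(15), A(5, -1)))*(13918 + 17390) = (23206 - 94)*(13918 + 17390) = 23112*31308 = 723590496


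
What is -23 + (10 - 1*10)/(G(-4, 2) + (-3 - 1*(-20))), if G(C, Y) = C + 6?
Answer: -23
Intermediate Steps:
G(C, Y) = 6 + C
-23 + (10 - 1*10)/(G(-4, 2) + (-3 - 1*(-20))) = -23 + (10 - 1*10)/((6 - 4) + (-3 - 1*(-20))) = -23 + (10 - 10)/(2 + (-3 + 20)) = -23 + 0/(2 + 17) = -23 + 0/19 = -23 + 0*(1/19) = -23 + 0 = -23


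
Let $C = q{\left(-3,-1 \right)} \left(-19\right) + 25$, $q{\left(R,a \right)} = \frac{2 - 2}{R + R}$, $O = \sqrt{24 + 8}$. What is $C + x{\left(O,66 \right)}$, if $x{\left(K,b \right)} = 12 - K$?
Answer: $37 - 4 \sqrt{2} \approx 31.343$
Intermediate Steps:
$O = 4 \sqrt{2}$ ($O = \sqrt{32} = 4 \sqrt{2} \approx 5.6569$)
$q{\left(R,a \right)} = 0$ ($q{\left(R,a \right)} = \frac{0}{2 R} = 0 \frac{1}{2 R} = 0$)
$C = 25$ ($C = 0 \left(-19\right) + 25 = 0 + 25 = 25$)
$C + x{\left(O,66 \right)} = 25 + \left(12 - 4 \sqrt{2}\right) = 37 - 4 \sqrt{2}$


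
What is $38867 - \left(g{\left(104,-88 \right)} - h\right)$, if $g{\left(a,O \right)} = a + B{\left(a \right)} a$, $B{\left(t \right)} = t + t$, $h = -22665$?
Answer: $-5534$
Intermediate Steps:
$B{\left(t \right)} = 2 t$
$g{\left(a,O \right)} = a + 2 a^{2}$ ($g{\left(a,O \right)} = a + 2 a a = a + 2 a^{2}$)
$38867 - \left(g{\left(104,-88 \right)} - h\right) = 38867 - \left(104 \left(1 + 2 \cdot 104\right) - -22665\right) = 38867 - \left(104 \left(1 + 208\right) + 22665\right) = 38867 - \left(104 \cdot 209 + 22665\right) = 38867 - \left(21736 + 22665\right) = 38867 - 44401 = -5534$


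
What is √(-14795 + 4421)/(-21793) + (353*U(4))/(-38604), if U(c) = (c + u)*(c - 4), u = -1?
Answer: -I*√10374/21793 ≈ -0.0046737*I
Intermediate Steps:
U(c) = (-1 + c)*(-4 + c) (U(c) = (c - 1)*(c - 4) = (-1 + c)*(-4 + c))
√(-14795 + 4421)/(-21793) + (353*U(4))/(-38604) = √(-14795 + 4421)/(-21793) + (353*(4 + 4² - 5*4))/(-38604) = √(-10374)*(-1/21793) + (353*(4 + 16 - 20))*(-1/38604) = (I*√10374)*(-1/21793) + (353*0)*(-1/38604) = -I*√10374/21793 + 0*(-1/38604) = -I*√10374/21793 + 0 = -I*√10374/21793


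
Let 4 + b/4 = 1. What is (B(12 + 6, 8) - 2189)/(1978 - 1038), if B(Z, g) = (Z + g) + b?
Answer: -435/188 ≈ -2.3138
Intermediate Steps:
b = -12 (b = -16 + 4*1 = -16 + 4 = -12)
B(Z, g) = -12 + Z + g (B(Z, g) = (Z + g) - 12 = -12 + Z + g)
(B(12 + 6, 8) - 2189)/(1978 - 1038) = ((-12 + (12 + 6) + 8) - 2189)/(1978 - 1038) = ((-12 + 18 + 8) - 2189)/940 = (14 - 2189)*(1/940) = -2175*1/940 = -435/188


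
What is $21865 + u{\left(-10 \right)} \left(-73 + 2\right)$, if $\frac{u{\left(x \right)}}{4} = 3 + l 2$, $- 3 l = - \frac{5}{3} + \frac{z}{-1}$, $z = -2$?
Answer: $\frac{189685}{9} \approx 21076.0$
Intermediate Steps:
$l = - \frac{1}{9}$ ($l = - \frac{- \frac{5}{3} - \frac{2}{-1}}{3} = - \frac{\left(-5\right) \frac{1}{3} - -2}{3} = - \frac{- \frac{5}{3} + 2}{3} = \left(- \frac{1}{3}\right) \frac{1}{3} = - \frac{1}{9} \approx -0.11111$)
$u{\left(x \right)} = \frac{100}{9}$ ($u{\left(x \right)} = 4 \left(3 - \frac{2}{9}\right) = 4 \cdot \frac{25}{9} = \frac{100}{9}$)
$21865 + u{\left(-10 \right)} \left(-73 + 2\right) = 21865 + \frac{100 \left(-73 + 2\right)}{9} = 21865 + \frac{100}{9} \left(-71\right) = 21865 - \frac{7100}{9} = \frac{189685}{9}$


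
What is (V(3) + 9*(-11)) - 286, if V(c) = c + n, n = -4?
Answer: -386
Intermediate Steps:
V(c) = -4 + c (V(c) = c - 4 = -4 + c)
(V(3) + 9*(-11)) - 286 = ((-4 + 3) + 9*(-11)) - 286 = (-1 - 99) - 286 = -100 - 286 = -386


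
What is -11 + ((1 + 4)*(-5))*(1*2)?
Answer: -61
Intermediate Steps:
-11 + ((1 + 4)*(-5))*(1*2) = -11 + (5*(-5))*2 = -11 - 25*2 = -11 - 50 = -61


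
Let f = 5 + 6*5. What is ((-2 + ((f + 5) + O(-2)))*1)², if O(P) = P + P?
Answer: 1156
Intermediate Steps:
O(P) = 2*P
f = 35 (f = 5 + 30 = 35)
((-2 + ((f + 5) + O(-2)))*1)² = ((-2 + ((35 + 5) + 2*(-2)))*1)² = ((-2 + (40 - 4))*1)² = ((-2 + 36)*1)² = (34*1)² = 34² = 1156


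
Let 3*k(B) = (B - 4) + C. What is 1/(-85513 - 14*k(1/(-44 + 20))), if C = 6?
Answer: -36/3078797 ≈ -1.1693e-5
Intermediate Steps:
k(B) = 2/3 + B/3 (k(B) = ((B - 4) + 6)/3 = ((-4 + B) + 6)/3 = (2 + B)/3 = 2/3 + B/3)
1/(-85513 - 14*k(1/(-44 + 20))) = 1/(-85513 - 14*(2/3 + 1/(3*(-44 + 20)))) = 1/(-85513 - 14*(2/3 + (1/3)/(-24))) = 1/(-85513 - 14*(2/3 + (1/3)*(-1/24))) = 1/(-85513 - 14*(2/3 - 1/72)) = 1/(-85513 - 14*47/72) = 1/(-85513 - 329/36) = 1/(-3078797/36) = -36/3078797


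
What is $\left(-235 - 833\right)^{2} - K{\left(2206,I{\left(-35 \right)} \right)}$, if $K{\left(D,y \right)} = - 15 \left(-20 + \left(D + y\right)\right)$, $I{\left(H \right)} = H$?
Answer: $1172889$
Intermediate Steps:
$K{\left(D,y \right)} = 300 - 15 D - 15 y$ ($K{\left(D,y \right)} = - 15 \left(-20 + D + y\right) = 300 - 15 D - 15 y$)
$\left(-235 - 833\right)^{2} - K{\left(2206,I{\left(-35 \right)} \right)} = \left(-235 - 833\right)^{2} - \left(300 - 33090 - -525\right) = \left(-1068\right)^{2} - \left(300 - 33090 + 525\right) = 1140624 - -32265 = 1140624 + 32265 = 1172889$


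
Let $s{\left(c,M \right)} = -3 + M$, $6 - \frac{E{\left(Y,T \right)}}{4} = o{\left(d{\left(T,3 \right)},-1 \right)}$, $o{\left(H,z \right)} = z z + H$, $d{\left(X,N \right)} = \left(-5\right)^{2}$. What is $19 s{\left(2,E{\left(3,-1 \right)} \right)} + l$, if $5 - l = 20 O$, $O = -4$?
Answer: $-1492$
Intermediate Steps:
$d{\left(X,N \right)} = 25$
$o{\left(H,z \right)} = H + z^{2}$ ($o{\left(H,z \right)} = z^{2} + H = H + z^{2}$)
$E{\left(Y,T \right)} = -80$ ($E{\left(Y,T \right)} = 24 - 4 \left(25 + \left(-1\right)^{2}\right) = 24 - 4 \left(25 + 1\right) = 24 - 104 = -80$)
$l = 85$ ($l = 5 - 20 \left(-4\right) = 5 - -80 = 5 + 80 = 85$)
$19 s{\left(2,E{\left(3,-1 \right)} \right)} + l = 19 \left(-3 - 80\right) + 85 = 19 \left(-83\right) + 85 = -1577 + 85 = -1492$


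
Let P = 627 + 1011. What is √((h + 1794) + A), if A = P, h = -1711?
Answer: √1721 ≈ 41.485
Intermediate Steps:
P = 1638
A = 1638
√((h + 1794) + A) = √((-1711 + 1794) + 1638) = √(83 + 1638) = √1721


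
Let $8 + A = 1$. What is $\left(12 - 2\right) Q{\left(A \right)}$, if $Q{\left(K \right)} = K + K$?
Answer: $-140$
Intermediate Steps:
$A = -7$ ($A = -8 + 1 = -7$)
$Q{\left(K \right)} = 2 K$
$\left(12 - 2\right) Q{\left(A \right)} = \left(12 - 2\right) 2 \left(-7\right) = \left(12 - 2\right) \left(-14\right) = 10 \left(-14\right) = -140$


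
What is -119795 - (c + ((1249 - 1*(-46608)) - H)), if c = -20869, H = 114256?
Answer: -32527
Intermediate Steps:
-119795 - (c + ((1249 - 1*(-46608)) - H)) = -119795 - (-20869 + ((1249 - 1*(-46608)) - 1*114256)) = -119795 - (-20869 + ((1249 + 46608) - 114256)) = -119795 - (-20869 + (47857 - 114256)) = -119795 - (-20869 - 66399) = -119795 - 1*(-87268) = -119795 + 87268 = -32527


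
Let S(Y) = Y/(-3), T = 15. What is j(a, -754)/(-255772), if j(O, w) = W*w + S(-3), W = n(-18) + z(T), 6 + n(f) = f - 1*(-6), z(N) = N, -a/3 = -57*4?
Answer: -2263/255772 ≈ -0.0088477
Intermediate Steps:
a = 684 (a = -(-171)*4 = -3*(-228) = 684)
S(Y) = -Y/3 (S(Y) = Y*(-1/3) = -Y/3)
n(f) = f (n(f) = -6 + (f - 1*(-6)) = -6 + (f + 6) = -6 + (6 + f) = f)
W = -3 (W = -18 + 15 = -3)
j(O, w) = 1 - 3*w (j(O, w) = -3*w - 1/3*(-3) = -3*w + 1 = 1 - 3*w)
j(a, -754)/(-255772) = (1 - 3*(-754))/(-255772) = (1 + 2262)*(-1/255772) = 2263*(-1/255772) = -2263/255772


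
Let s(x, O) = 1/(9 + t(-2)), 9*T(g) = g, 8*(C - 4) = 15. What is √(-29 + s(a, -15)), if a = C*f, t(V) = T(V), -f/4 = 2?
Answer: I*√180278/79 ≈ 5.3746*I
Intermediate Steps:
C = 47/8 (C = 4 + (⅛)*15 = 4 + 15/8 = 47/8 ≈ 5.8750)
T(g) = g/9
f = -8 (f = -4*2 = -8)
t(V) = V/9
a = -47 (a = (47/8)*(-8) = -47)
s(x, O) = 9/79 (s(x, O) = 1/(9 + (⅑)*(-2)) = 1/(9 - 2/9) = 1/(79/9) = 9/79)
√(-29 + s(a, -15)) = √(-29 + 9/79) = √(-2282/79) = I*√180278/79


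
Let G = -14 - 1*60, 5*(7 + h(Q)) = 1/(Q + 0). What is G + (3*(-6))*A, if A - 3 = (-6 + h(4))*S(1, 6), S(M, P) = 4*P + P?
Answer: 6865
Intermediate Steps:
h(Q) = -7 + 1/(5*Q) (h(Q) = -7 + 1/(5*(Q + 0)) = -7 + 1/(5*Q))
S(M, P) = 5*P
G = -74 (G = -14 - 60 = -74)
A = -771/2 (A = 3 + (-6 + (-7 + (⅕)/4))*(5*6) = 3 + (-6 + (-7 + (⅕)*(¼)))*30 = 3 + (-6 + (-7 + 1/20))*30 = 3 + (-6 - 139/20)*30 = 3 - 259/20*30 = 3 - 777/2 = -771/2 ≈ -385.50)
G + (3*(-6))*A = -74 + (3*(-6))*(-771/2) = -74 - 18*(-771/2) = -74 + 6939 = 6865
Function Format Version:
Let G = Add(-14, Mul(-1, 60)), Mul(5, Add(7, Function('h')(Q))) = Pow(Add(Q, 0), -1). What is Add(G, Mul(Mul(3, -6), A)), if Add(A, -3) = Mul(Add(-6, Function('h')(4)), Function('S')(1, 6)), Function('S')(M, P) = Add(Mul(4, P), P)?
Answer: 6865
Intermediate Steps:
Function('h')(Q) = Add(-7, Mul(Rational(1, 5), Pow(Q, -1))) (Function('h')(Q) = Add(-7, Mul(Rational(1, 5), Pow(Add(Q, 0), -1))) = Add(-7, Mul(Rational(1, 5), Pow(Q, -1))))
Function('S')(M, P) = Mul(5, P)
G = -74 (G = Add(-14, -60) = -74)
A = Rational(-771, 2) (A = Add(3, Mul(Add(-6, Add(-7, Mul(Rational(1, 5), Pow(4, -1)))), Mul(5, 6))) = Add(3, Mul(Add(-6, Add(-7, Mul(Rational(1, 5), Rational(1, 4)))), 30)) = Add(3, Mul(Add(-6, Add(-7, Rational(1, 20))), 30)) = Add(3, Mul(Add(-6, Rational(-139, 20)), 30)) = Add(3, Mul(Rational(-259, 20), 30)) = Add(3, Rational(-777, 2)) = Rational(-771, 2) ≈ -385.50)
Add(G, Mul(Mul(3, -6), A)) = Add(-74, Mul(Mul(3, -6), Rational(-771, 2))) = Add(-74, Mul(-18, Rational(-771, 2))) = Add(-74, 6939) = 6865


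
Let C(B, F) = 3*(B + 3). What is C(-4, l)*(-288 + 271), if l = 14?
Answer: 51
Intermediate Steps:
C(B, F) = 9 + 3*B (C(B, F) = 3*(3 + B) = 9 + 3*B)
C(-4, l)*(-288 + 271) = (9 + 3*(-4))*(-288 + 271) = (9 - 12)*(-17) = -3*(-17) = 51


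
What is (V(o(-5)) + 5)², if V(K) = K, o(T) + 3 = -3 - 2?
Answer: 9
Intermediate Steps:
o(T) = -8 (o(T) = -3 + (-3 - 2) = -3 - 5 = -8)
(V(o(-5)) + 5)² = (-8 + 5)² = (-3)² = 9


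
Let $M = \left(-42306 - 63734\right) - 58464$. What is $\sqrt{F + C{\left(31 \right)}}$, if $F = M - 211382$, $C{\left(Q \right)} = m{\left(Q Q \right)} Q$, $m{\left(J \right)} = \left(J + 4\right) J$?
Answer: $\sqrt{28372429} \approx 5326.6$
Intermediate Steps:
$m{\left(J \right)} = J \left(4 + J\right)$ ($m{\left(J \right)} = \left(4 + J\right) J = J \left(4 + J\right)$)
$C{\left(Q \right)} = Q^{3} \left(4 + Q^{2}\right)$ ($C{\left(Q \right)} = Q Q \left(4 + Q Q\right) Q = Q^{2} \left(4 + Q^{2}\right) Q = Q^{3} \left(4 + Q^{2}\right)$)
$M = -164504$ ($M = -106040 - 58464 = -164504$)
$F = -375886$ ($F = -164504 - 211382 = -375886$)
$\sqrt{F + C{\left(31 \right)}} = \sqrt{-375886 + 31^{3} \left(4 + 31^{2}\right)} = \sqrt{-375886 + 29791 \left(4 + 961\right)} = \sqrt{-375886 + 29791 \cdot 965} = \sqrt{-375886 + 28748315} = \sqrt{28372429}$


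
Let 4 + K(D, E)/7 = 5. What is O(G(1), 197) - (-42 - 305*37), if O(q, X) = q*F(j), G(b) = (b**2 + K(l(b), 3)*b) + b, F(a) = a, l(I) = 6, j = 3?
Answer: 11354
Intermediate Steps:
K(D, E) = 7 (K(D, E) = -28 + 7*5 = -28 + 35 = 7)
G(b) = b**2 + 8*b (G(b) = (b**2 + 7*b) + b = b**2 + 8*b)
O(q, X) = 3*q (O(q, X) = q*3 = 3*q)
O(G(1), 197) - (-42 - 305*37) = 3*(1*(8 + 1)) - (-42 - 305*37) = 3*(1*9) - (-42 - 11285) = 3*9 - 1*(-11327) = 27 + 11327 = 11354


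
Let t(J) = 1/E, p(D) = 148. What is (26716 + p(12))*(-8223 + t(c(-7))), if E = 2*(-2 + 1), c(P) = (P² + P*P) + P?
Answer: -220916104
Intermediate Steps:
c(P) = P + 2*P² (c(P) = (P² + P²) + P = 2*P² + P = P + 2*P²)
E = -2 (E = 2*(-1) = -2)
t(J) = -½ (t(J) = 1/(-2) = -½)
(26716 + p(12))*(-8223 + t(c(-7))) = (26716 + 148)*(-8223 - ½) = 26864*(-16447/2) = -220916104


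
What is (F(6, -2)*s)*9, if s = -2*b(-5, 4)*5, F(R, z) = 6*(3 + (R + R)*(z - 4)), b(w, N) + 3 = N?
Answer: 37260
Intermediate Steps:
b(w, N) = -3 + N
F(R, z) = 18 + 12*R*(-4 + z) (F(R, z) = 6*(3 + (2*R)*(-4 + z)) = 6*(3 + 2*R*(-4 + z)) = 18 + 12*R*(-4 + z))
s = -10 (s = -2*(-3 + 4)*5 = -2*1*5 = -2*5 = -10)
(F(6, -2)*s)*9 = ((18 - 48*6 + 12*6*(-2))*(-10))*9 = ((18 - 288 - 144)*(-10))*9 = -414*(-10)*9 = 4140*9 = 37260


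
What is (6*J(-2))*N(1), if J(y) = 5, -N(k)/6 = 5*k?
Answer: -900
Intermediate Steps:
N(k) = -30*k
(6*J(-2))*N(1) = (6*5)*(-30*1) = 30*(-30) = -900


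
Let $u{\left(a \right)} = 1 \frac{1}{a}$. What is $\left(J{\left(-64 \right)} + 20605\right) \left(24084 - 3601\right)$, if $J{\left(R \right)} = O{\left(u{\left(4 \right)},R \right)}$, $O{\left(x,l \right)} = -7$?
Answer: $421908834$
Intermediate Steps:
$u{\left(a \right)} = \frac{1}{a}$
$J{\left(R \right)} = -7$
$\left(J{\left(-64 \right)} + 20605\right) \left(24084 - 3601\right) = \left(-7 + 20605\right) \left(24084 - 3601\right) = 20598 \cdot 20483 = 421908834$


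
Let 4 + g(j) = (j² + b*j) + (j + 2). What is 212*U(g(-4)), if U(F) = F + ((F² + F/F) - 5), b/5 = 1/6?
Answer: 89888/9 ≈ 9987.6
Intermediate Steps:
b = ⅚ (b = 5/6 = 5*(⅙) = ⅚ ≈ 0.83333)
g(j) = -2 + j² + 11*j/6 (g(j) = -4 + ((j² + 5*j/6) + (j + 2)) = -4 + ((j² + 5*j/6) + (2 + j)) = -4 + (2 + j² + 11*j/6) = -2 + j² + 11*j/6)
U(F) = -4 + F + F² (U(F) = F + ((F² + 1) - 5) = F + ((1 + F²) - 5) = F + (-4 + F²) = -4 + F + F²)
212*U(g(-4)) = 212*(-4 + (-2 + (-4)² + (11/6)*(-4)) + (-2 + (-4)² + (11/6)*(-4))²) = 212*(-4 + (-2 + 16 - 22/3) + (-2 + 16 - 22/3)²) = 212*(-4 + 20/3 + (20/3)²) = 212*(-4 + 20/3 + 400/9) = 212*(424/9) = 89888/9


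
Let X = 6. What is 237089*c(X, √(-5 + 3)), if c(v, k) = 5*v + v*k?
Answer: 7112670 + 1422534*I*√2 ≈ 7.1127e+6 + 2.0118e+6*I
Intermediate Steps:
c(v, k) = 5*v + k*v
237089*c(X, √(-5 + 3)) = 237089*(6*(5 + √(-5 + 3))) = 237089*(6*(5 + √(-2))) = 237089*(6*(5 + I*√2)) = 237089*(30 + 6*I*√2) = 7112670 + 1422534*I*√2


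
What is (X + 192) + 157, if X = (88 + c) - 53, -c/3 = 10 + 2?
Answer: 348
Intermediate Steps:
c = -36 (c = -3*(10 + 2) = -3*12 = -36)
X = -1 (X = (88 - 36) - 53 = 52 - 53 = -1)
(X + 192) + 157 = (-1 + 192) + 157 = 191 + 157 = 348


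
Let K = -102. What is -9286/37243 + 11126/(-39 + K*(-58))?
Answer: 359791796/218877111 ≈ 1.6438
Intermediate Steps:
-9286/37243 + 11126/(-39 + K*(-58)) = -9286/37243 + 11126/(-39 - 102*(-58)) = -9286*1/37243 + 11126/(-39 + 5916) = -9286/37243 + 11126/5877 = 359791796/218877111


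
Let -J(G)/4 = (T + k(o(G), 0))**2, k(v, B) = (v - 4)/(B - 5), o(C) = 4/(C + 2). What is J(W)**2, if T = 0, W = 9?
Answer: 65536/14641 ≈ 4.4762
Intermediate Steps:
o(C) = 4/(2 + C)
k(v, B) = (-4 + v)/(-5 + B)
J(G) = -4*(4/5 - 4/(5*(2 + G)))**2 (J(G) = -4*(0 + (-4 + 4/(2 + G))/(-5 + 0))**2 = -4*(0 + (-4 + 4/(2 + G))/(-5))**2 = -4*(0 - (-4 + 4/(2 + G))/5)**2 = -4*(0 + (4/5 - 4/(5*(2 + G))))**2 = -4*(4/5 - 4/(5*(2 + G)))**2)
J(W)**2 = (-64*(1 + 9)**2/(25*(2 + 9)**2))**2 = (-64/25*10**2/11**2)**2 = (-64/25*100*1/121)**2 = (-256/121)**2 = 65536/14641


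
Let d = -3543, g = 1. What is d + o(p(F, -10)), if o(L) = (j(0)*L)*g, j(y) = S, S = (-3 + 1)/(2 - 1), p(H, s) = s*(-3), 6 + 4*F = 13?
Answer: -3603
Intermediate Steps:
F = 7/4 (F = -3/2 + (¼)*13 = -3/2 + 13/4 = 7/4 ≈ 1.7500)
p(H, s) = -3*s
S = -2 (S = -2/1 = -2*1 = -2)
j(y) = -2
o(L) = -2*L (o(L) = -2*L*1 = -2*L)
d + o(p(F, -10)) = -3543 - (-6)*(-10) = -3543 - 2*30 = -3543 - 60 = -3603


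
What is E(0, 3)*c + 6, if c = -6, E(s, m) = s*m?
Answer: 6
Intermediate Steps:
E(s, m) = m*s
E(0, 3)*c + 6 = (3*0)*(-6) + 6 = 0*(-6) + 6 = 0 + 6 = 6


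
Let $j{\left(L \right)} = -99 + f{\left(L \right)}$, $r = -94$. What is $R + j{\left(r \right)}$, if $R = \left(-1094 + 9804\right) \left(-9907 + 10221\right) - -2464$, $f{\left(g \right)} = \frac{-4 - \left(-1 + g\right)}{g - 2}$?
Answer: $\frac{262781189}{96} \approx 2.7373 \cdot 10^{6}$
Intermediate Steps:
$f{\left(g \right)} = \frac{-3 - g}{-2 + g}$
$j{\left(L \right)} = -99 + \frac{-3 - L}{-2 + L}$
$R = 2737404$ ($R = 8710 \cdot 314 + 2464 = 2734940 + 2464 = 2737404$)
$R + j{\left(r \right)} = 2737404 + \frac{5 \left(39 - -1880\right)}{-2 - 94} = 2737404 + \frac{5 \left(39 + 1880\right)}{-96} = 2737404 + 5 \left(- \frac{1}{96}\right) 1919 = 2737404 - \frac{9595}{96} = \frac{262781189}{96}$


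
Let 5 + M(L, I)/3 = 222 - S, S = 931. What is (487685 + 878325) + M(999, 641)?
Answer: 1363868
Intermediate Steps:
M(L, I) = -2142 (M(L, I) = -15 + 3*(222 - 1*931) = -15 + 3*(222 - 931) = -15 + 3*(-709) = -15 - 2127 = -2142)
(487685 + 878325) + M(999, 641) = (487685 + 878325) - 2142 = 1366010 - 2142 = 1363868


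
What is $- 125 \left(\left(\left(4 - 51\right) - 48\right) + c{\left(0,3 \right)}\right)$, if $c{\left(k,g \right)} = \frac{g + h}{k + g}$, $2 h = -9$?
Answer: $\frac{23875}{2} \approx 11938.0$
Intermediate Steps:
$h = - \frac{9}{2}$ ($h = \frac{1}{2} \left(-9\right) = - \frac{9}{2} \approx -4.5$)
$c{\left(k,g \right)} = \frac{- \frac{9}{2} + g}{g + k}$ ($c{\left(k,g \right)} = \frac{g - \frac{9}{2}}{k + g} = \frac{- \frac{9}{2} + g}{g + k}$)
$- 125 \left(\left(\left(4 - 51\right) - 48\right) + c{\left(0,3 \right)}\right) = - 125 \left(\left(\left(4 - 51\right) - 48\right) + \frac{- \frac{9}{2} + 3}{3 + 0}\right) = - 125 \left(\left(-47 - 48\right) + \frac{1}{3} \left(- \frac{3}{2}\right)\right) = - 125 \left(-95 + \frac{1}{3} \left(- \frac{3}{2}\right)\right) = - 125 \left(-95 - \frac{1}{2}\right) = \left(-125\right) \left(- \frac{191}{2}\right) = \frac{23875}{2}$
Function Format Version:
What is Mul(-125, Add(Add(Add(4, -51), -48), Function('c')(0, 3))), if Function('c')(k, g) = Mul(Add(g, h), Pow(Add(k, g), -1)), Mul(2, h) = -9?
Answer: Rational(23875, 2) ≈ 11938.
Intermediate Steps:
h = Rational(-9, 2) (h = Mul(Rational(1, 2), -9) = Rational(-9, 2) ≈ -4.5000)
Function('c')(k, g) = Mul(Pow(Add(g, k), -1), Add(Rational(-9, 2), g)) (Function('c')(k, g) = Mul(Add(g, Rational(-9, 2)), Pow(Add(k, g), -1)) = Mul(Add(Rational(-9, 2), g), Pow(Add(g, k), -1)) = Mul(Pow(Add(g, k), -1), Add(Rational(-9, 2), g)))
Mul(-125, Add(Add(Add(4, -51), -48), Function('c')(0, 3))) = Mul(-125, Add(Add(Add(4, -51), -48), Mul(Pow(Add(3, 0), -1), Add(Rational(-9, 2), 3)))) = Mul(-125, Add(Add(-47, -48), Mul(Pow(3, -1), Rational(-3, 2)))) = Mul(-125, Add(-95, Mul(Rational(1, 3), Rational(-3, 2)))) = Mul(-125, Add(-95, Rational(-1, 2))) = Mul(-125, Rational(-191, 2)) = Rational(23875, 2)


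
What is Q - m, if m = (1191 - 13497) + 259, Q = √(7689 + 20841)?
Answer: 12047 + 3*√3170 ≈ 12216.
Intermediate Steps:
Q = 3*√3170 (Q = √28530 = 3*√3170 ≈ 168.91)
m = -12047 (m = -12306 + 259 = -12047)
Q - m = 3*√3170 - 1*(-12047) = 3*√3170 + 12047 = 12047 + 3*√3170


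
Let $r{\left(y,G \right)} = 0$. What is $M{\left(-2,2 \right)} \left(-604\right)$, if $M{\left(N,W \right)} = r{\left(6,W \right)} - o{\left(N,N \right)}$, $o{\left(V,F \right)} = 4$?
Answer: $2416$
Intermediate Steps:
$M{\left(N,W \right)} = -4$ ($M{\left(N,W \right)} = 0 - 4 = -4$)
$M{\left(-2,2 \right)} \left(-604\right) = \left(-4\right) \left(-604\right) = 2416$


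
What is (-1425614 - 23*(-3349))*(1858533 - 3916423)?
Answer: 2775243701430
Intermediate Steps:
(-1425614 - 23*(-3349))*(1858533 - 3916423) = (-1425614 + 77027)*(-2057890) = -1348587*(-2057890) = 2775243701430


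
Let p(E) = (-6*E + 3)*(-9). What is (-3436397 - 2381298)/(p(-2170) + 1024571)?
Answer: -5817695/907364 ≈ -6.4116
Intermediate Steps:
p(E) = -27 + 54*E (p(E) = (3 - 6*E)*(-9) = -27 + 54*E)
(-3436397 - 2381298)/(p(-2170) + 1024571) = (-3436397 - 2381298)/((-27 + 54*(-2170)) + 1024571) = -5817695/((-27 - 117180) + 1024571) = -5817695/(-117207 + 1024571) = -5817695/907364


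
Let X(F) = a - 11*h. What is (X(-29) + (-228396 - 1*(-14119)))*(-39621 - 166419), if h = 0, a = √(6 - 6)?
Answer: 44149633080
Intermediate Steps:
a = 0 (a = √0 = 0)
X(F) = 0 (X(F) = 0 - 11*0 = 0 + 0 = 0)
(X(-29) + (-228396 - 1*(-14119)))*(-39621 - 166419) = (0 + (-228396 - 1*(-14119)))*(-39621 - 166419) = (0 + (-228396 + 14119))*(-206040) = (0 - 214277)*(-206040) = -214277*(-206040) = 44149633080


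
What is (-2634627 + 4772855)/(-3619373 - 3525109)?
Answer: -1069114/3572241 ≈ -0.29928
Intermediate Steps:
(-2634627 + 4772855)/(-3619373 - 3525109) = 2138228/(-7144482) = 2138228*(-1/7144482) = -1069114/3572241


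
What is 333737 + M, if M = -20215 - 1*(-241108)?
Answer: 554630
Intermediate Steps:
M = 220893 (M = -20215 + 241108 = 220893)
333737 + M = 333737 + 220893 = 554630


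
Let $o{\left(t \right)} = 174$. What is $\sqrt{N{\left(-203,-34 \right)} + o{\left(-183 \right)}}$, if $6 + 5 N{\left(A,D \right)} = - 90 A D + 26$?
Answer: $i \sqrt{124058} \approx 352.22 i$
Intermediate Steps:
$N{\left(A,D \right)} = 4 - 18 A D$ ($N{\left(A,D \right)} = - \frac{6}{5} + \frac{- 90 A D + 26}{5} = - \frac{6}{5} + \frac{26 - 90 A D}{5} = - \frac{6}{5} - \left(- \frac{26}{5} + 18 A D\right) = 4 - 18 A D$)
$\sqrt{N{\left(-203,-34 \right)} + o{\left(-183 \right)}} = \sqrt{\left(4 - \left(-3654\right) \left(-34\right)\right) + 174} = \sqrt{\left(4 - 124236\right) + 174} = \sqrt{-124232 + 174} = \sqrt{-124058} = i \sqrt{124058}$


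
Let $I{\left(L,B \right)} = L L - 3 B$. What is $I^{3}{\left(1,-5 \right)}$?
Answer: $4096$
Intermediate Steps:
$I{\left(L,B \right)} = L^{2} - 3 B$
$I^{3}{\left(1,-5 \right)} = \left(1^{2} - -15\right)^{3} = \left(1 + 15\right)^{3} = 16^{3} = 4096$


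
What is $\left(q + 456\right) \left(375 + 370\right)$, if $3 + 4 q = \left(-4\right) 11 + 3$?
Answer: $331525$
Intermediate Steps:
$q = -11$ ($q = - \frac{3}{4} + \frac{\left(-4\right) 11 + 3}{4} = - \frac{3}{4} + \frac{-44 + 3}{4} = - \frac{3}{4} + \frac{1}{4} \left(-41\right) = - \frac{3}{4} - \frac{41}{4} = -11$)
$\left(q + 456\right) \left(375 + 370\right) = \left(-11 + 456\right) \left(375 + 370\right) = 445 \cdot 745 = 331525$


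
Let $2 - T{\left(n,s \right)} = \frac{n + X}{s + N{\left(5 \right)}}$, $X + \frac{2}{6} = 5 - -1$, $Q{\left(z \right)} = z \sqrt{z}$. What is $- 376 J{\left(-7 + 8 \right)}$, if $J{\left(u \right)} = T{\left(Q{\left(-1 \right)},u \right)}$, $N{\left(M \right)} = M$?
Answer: $- \frac{3572}{9} - \frac{188 i}{3} \approx -396.89 - 62.667 i$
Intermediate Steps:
$Q{\left(z \right)} = z^{\frac{3}{2}}$
$X = \frac{17}{3}$ ($X = - \frac{1}{3} + \left(5 - -1\right) = - \frac{1}{3} + \left(5 + 1\right) = - \frac{1}{3} + 6 = \frac{17}{3} \approx 5.6667$)
$T{\left(n,s \right)} = 2 - \frac{\frac{17}{3} + n}{5 + s}$ ($T{\left(n,s \right)} = 2 - \frac{n + \frac{17}{3}}{s + 5} = 2 - \frac{\frac{17}{3} + n}{5 + s}$)
$J{\left(u \right)} = \frac{\frac{13}{3} + i + 2 u}{5 + u}$ ($J{\left(u \right)} = \frac{\frac{13}{3} - \left(-1\right)^{\frac{3}{2}} + 2 u}{5 + u} = \frac{\frac{13}{3} - - i + 2 u}{5 + u} = \frac{\frac{13}{3} + i + 2 u}{5 + u}$)
$- 376 J{\left(-7 + 8 \right)} = - 376 \frac{\frac{13}{3} + i + 2 \left(-7 + 8\right)}{5 + \left(-7 + 8\right)} = - 376 \frac{\frac{13}{3} + i + 2 \cdot 1}{5 + 1} = - 376 \frac{\frac{13}{3} + i + 2}{6} = - 376 \frac{\frac{19}{3} + i}{6} = - 376 \left(\frac{19}{18} + \frac{i}{6}\right) = - \frac{3572}{9} - \frac{188 i}{3}$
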